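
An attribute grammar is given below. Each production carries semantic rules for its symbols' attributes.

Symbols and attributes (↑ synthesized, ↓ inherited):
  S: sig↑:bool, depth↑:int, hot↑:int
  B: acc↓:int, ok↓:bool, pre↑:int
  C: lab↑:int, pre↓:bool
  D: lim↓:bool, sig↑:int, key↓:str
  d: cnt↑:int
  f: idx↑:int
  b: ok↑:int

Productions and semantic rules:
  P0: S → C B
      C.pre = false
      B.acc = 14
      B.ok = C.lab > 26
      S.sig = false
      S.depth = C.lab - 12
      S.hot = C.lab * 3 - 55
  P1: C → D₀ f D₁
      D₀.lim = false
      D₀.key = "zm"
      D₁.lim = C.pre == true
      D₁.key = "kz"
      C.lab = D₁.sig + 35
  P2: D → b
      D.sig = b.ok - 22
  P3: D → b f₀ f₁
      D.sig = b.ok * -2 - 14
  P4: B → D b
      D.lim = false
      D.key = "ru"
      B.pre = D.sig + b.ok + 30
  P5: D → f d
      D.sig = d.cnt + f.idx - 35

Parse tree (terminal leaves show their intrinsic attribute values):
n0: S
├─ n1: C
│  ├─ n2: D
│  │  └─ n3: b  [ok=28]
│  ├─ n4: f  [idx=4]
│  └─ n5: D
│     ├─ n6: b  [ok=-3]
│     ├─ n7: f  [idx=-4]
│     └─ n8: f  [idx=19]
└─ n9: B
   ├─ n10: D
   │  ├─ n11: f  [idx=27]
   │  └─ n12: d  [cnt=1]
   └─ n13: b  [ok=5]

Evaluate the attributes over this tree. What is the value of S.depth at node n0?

15

1. n1.pre = false  [false]
2. n2.lim = false  [false]
3. n2.key = "zm"  ["zm"]
4. n3.ok = 28  [terminal]
5. n2.sig = 6  [b.ok - 22]
6. n4.idx = 4  [terminal]
7. n5.lim = false  [C.pre == true]
8. n5.key = "kz"  ["kz"]
9. n6.ok = -3  [terminal]
10. n7.idx = -4  [terminal]
11. n8.idx = 19  [terminal]
12. n5.sig = -8  [b.ok * -2 - 14]
13. n1.lab = 27  [D₁.sig + 35]
14. n9.acc = 14  [14]
15. n9.ok = true  [C.lab > 26]
16. n10.lim = false  [false]
17. n10.key = "ru"  ["ru"]
18. n11.idx = 27  [terminal]
19. n12.cnt = 1  [terminal]
20. n10.sig = -7  [d.cnt + f.idx - 35]
21. n13.ok = 5  [terminal]
22. n9.pre = 28  [D.sig + b.ok + 30]
23. n0.sig = false  [false]
24. n0.depth = 15  [C.lab - 12]
25. n0.hot = 26  [C.lab * 3 - 55]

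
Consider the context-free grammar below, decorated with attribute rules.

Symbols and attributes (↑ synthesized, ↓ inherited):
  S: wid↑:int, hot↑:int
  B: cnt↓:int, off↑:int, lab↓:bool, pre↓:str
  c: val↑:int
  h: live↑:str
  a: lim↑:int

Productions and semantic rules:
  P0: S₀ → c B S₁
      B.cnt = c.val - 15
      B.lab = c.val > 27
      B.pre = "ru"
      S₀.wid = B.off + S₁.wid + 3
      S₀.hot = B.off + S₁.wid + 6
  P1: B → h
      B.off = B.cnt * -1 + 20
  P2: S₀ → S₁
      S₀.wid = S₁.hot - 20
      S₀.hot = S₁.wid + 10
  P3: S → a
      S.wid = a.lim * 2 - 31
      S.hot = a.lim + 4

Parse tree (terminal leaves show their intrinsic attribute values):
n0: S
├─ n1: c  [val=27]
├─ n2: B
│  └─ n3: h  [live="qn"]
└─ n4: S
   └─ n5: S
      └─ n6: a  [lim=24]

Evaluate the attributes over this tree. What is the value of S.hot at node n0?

1. n1.val = 27  [terminal]
2. n2.cnt = 12  [c.val - 15]
3. n2.lab = false  [c.val > 27]
4. n2.pre = "ru"  ["ru"]
5. n3.live = "qn"  [terminal]
6. n2.off = 8  [B.cnt * -1 + 20]
7. n6.lim = 24  [terminal]
8. n5.wid = 17  [a.lim * 2 - 31]
9. n5.hot = 28  [a.lim + 4]
10. n4.wid = 8  [S₁.hot - 20]
11. n4.hot = 27  [S₁.wid + 10]
12. n0.wid = 19  [B.off + S₁.wid + 3]
13. n0.hot = 22  [B.off + S₁.wid + 6]

22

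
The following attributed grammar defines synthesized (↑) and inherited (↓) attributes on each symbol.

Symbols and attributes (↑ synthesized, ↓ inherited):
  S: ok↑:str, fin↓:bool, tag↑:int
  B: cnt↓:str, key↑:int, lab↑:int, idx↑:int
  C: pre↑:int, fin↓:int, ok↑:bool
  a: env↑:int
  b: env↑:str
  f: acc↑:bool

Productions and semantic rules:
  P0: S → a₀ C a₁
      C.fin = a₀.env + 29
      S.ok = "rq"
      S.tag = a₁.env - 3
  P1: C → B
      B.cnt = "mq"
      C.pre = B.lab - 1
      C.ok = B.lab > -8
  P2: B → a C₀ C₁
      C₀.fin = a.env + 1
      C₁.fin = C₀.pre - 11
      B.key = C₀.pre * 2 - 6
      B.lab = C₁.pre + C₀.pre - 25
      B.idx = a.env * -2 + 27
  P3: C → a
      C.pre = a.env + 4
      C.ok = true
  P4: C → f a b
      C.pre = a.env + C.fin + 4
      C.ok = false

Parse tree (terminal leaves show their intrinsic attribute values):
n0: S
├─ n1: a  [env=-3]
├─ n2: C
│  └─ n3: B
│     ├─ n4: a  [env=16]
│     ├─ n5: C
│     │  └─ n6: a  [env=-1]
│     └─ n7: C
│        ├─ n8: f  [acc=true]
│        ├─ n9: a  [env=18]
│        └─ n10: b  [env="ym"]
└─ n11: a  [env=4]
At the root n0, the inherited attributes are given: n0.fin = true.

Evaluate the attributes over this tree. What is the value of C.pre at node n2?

1. n0.fin = true  [given at root]
2. n1.env = -3  [terminal]
3. n2.fin = 26  [a₀.env + 29]
4. n3.cnt = "mq"  ["mq"]
5. n4.env = 16  [terminal]
6. n5.fin = 17  [a.env + 1]
7. n6.env = -1  [terminal]
8. n5.pre = 3  [a.env + 4]
9. n5.ok = true  [true]
10. n7.fin = -8  [C₀.pre - 11]
11. n8.acc = true  [terminal]
12. n9.env = 18  [terminal]
13. n10.env = "ym"  [terminal]
14. n7.pre = 14  [a.env + C.fin + 4]
15. n7.ok = false  [false]
16. n3.key = 0  [C₀.pre * 2 - 6]
17. n3.lab = -8  [C₁.pre + C₀.pre - 25]
18. n3.idx = -5  [a.env * -2 + 27]
19. n2.pre = -9  [B.lab - 1]
20. n2.ok = false  [B.lab > -8]
21. n11.env = 4  [terminal]
22. n0.ok = "rq"  ["rq"]
23. n0.tag = 1  [a₁.env - 3]

-9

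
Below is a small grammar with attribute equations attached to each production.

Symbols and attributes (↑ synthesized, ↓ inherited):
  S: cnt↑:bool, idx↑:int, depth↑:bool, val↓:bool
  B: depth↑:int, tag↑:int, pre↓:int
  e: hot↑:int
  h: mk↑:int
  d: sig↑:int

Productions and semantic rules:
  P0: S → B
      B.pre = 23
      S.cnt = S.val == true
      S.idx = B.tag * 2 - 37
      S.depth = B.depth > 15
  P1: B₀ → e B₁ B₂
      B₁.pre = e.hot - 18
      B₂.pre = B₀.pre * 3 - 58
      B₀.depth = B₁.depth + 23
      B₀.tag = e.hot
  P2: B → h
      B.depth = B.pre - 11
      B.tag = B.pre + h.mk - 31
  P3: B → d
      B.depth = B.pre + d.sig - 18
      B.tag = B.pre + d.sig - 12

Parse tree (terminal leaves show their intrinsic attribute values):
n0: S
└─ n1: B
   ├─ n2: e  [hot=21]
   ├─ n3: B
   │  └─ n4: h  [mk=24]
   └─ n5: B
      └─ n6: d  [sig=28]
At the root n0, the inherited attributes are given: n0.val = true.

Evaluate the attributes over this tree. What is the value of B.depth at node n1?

1. n0.val = true  [given at root]
2. n1.pre = 23  [23]
3. n2.hot = 21  [terminal]
4. n3.pre = 3  [e.hot - 18]
5. n4.mk = 24  [terminal]
6. n3.depth = -8  [B.pre - 11]
7. n3.tag = -4  [B.pre + h.mk - 31]
8. n5.pre = 11  [B₀.pre * 3 - 58]
9. n6.sig = 28  [terminal]
10. n5.depth = 21  [B.pre + d.sig - 18]
11. n5.tag = 27  [B.pre + d.sig - 12]
12. n1.depth = 15  [B₁.depth + 23]
13. n1.tag = 21  [e.hot]
14. n0.cnt = true  [S.val == true]
15. n0.idx = 5  [B.tag * 2 - 37]
16. n0.depth = false  [B.depth > 15]

15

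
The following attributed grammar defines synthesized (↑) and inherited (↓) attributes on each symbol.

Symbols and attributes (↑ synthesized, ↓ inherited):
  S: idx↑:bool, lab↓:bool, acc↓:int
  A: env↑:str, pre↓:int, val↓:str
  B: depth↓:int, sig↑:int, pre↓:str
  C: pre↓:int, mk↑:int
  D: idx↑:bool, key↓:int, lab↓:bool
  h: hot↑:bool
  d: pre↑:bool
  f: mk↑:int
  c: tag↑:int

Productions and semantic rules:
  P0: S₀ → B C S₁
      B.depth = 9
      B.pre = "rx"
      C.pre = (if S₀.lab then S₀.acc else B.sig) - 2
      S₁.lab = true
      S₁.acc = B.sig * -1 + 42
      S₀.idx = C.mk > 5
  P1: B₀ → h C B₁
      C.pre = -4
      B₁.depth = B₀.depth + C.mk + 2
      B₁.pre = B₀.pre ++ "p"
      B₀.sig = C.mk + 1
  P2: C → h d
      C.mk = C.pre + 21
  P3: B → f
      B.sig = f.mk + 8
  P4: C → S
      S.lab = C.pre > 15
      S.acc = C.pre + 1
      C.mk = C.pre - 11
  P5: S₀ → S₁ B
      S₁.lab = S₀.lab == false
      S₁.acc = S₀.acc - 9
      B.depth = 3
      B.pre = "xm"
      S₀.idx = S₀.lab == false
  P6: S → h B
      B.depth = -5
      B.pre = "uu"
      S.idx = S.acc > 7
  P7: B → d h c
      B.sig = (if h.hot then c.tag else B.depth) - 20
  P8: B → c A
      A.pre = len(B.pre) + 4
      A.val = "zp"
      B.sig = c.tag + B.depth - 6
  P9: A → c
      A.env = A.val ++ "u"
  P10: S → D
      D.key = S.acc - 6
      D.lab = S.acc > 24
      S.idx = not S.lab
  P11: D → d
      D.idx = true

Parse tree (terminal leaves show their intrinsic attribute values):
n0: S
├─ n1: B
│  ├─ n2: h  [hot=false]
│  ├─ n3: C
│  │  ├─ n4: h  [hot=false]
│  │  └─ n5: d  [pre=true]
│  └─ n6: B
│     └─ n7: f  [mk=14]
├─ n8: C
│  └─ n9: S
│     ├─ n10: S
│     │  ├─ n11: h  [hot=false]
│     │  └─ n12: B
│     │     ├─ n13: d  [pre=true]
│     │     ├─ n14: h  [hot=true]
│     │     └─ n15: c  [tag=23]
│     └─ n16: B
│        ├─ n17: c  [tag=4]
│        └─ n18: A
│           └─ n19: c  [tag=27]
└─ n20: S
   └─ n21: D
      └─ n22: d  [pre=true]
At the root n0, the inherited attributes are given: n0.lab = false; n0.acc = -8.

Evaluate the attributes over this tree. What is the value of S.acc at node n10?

1. n0.lab = false  [given at root]
2. n0.acc = -8  [given at root]
3. n1.depth = 9  [9]
4. n1.pre = "rx"  ["rx"]
5. n2.hot = false  [terminal]
6. n3.pre = -4  [-4]
7. n4.hot = false  [terminal]
8. n5.pre = true  [terminal]
9. n3.mk = 17  [C.pre + 21]
10. n6.depth = 28  [B₀.depth + C.mk + 2]
11. n6.pre = "rxp"  [B₀.pre ++ "p"]
12. n7.mk = 14  [terminal]
13. n6.sig = 22  [f.mk + 8]
14. n1.sig = 18  [C.mk + 1]
15. n8.pre = 16  [(if S₀.lab then S₀.acc else B.sig) - 2]
16. n9.lab = true  [C.pre > 15]
17. n9.acc = 17  [C.pre + 1]
18. n10.lab = false  [S₀.lab == false]
19. n10.acc = 8  [S₀.acc - 9]
20. n11.hot = false  [terminal]
21. n12.depth = -5  [-5]
22. n12.pre = "uu"  ["uu"]
23. n13.pre = true  [terminal]
24. n14.hot = true  [terminal]
25. n15.tag = 23  [terminal]
26. n12.sig = 3  [(if h.hot then c.tag else B.depth) - 20]
27. n10.idx = true  [S.acc > 7]
28. n16.depth = 3  [3]
29. n16.pre = "xm"  ["xm"]
30. n17.tag = 4  [terminal]
31. n18.pre = 6  [len(B.pre) + 4]
32. n18.val = "zp"  ["zp"]
33. n19.tag = 27  [terminal]
34. n18.env = "zpu"  [A.val ++ "u"]
35. n16.sig = 1  [c.tag + B.depth - 6]
36. n9.idx = false  [S₀.lab == false]
37. n8.mk = 5  [C.pre - 11]
38. n20.lab = true  [true]
39. n20.acc = 24  [B.sig * -1 + 42]
40. n21.key = 18  [S.acc - 6]
41. n21.lab = false  [S.acc > 24]
42. n22.pre = true  [terminal]
43. n21.idx = true  [true]
44. n20.idx = false  [not S.lab]
45. n0.idx = false  [C.mk > 5]

8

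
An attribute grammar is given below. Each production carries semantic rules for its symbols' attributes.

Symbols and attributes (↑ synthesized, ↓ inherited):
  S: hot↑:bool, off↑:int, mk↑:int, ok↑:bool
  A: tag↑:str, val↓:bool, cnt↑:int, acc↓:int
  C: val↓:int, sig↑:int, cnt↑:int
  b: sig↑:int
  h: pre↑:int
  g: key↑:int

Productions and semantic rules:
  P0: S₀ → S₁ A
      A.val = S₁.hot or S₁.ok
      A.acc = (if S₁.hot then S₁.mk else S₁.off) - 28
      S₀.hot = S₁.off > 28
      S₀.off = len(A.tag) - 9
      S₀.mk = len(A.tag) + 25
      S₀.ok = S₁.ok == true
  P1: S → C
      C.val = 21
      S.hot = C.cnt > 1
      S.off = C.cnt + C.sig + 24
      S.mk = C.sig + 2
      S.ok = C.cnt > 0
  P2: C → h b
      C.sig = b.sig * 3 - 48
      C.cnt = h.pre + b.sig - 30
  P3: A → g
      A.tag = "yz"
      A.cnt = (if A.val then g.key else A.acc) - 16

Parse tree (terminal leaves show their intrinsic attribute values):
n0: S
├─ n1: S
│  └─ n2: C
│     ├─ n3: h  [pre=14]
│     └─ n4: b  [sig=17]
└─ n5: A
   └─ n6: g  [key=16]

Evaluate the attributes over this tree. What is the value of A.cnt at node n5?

0

1. n2.val = 21  [21]
2. n3.pre = 14  [terminal]
3. n4.sig = 17  [terminal]
4. n2.sig = 3  [b.sig * 3 - 48]
5. n2.cnt = 1  [h.pre + b.sig - 30]
6. n1.hot = false  [C.cnt > 1]
7. n1.off = 28  [C.cnt + C.sig + 24]
8. n1.mk = 5  [C.sig + 2]
9. n1.ok = true  [C.cnt > 0]
10. n5.val = true  [S₁.hot or S₁.ok]
11. n5.acc = 0  [(if S₁.hot then S₁.mk else S₁.off) - 28]
12. n6.key = 16  [terminal]
13. n5.tag = "yz"  ["yz"]
14. n5.cnt = 0  [(if A.val then g.key else A.acc) - 16]
15. n0.hot = false  [S₁.off > 28]
16. n0.off = -7  [len(A.tag) - 9]
17. n0.mk = 27  [len(A.tag) + 25]
18. n0.ok = true  [S₁.ok == true]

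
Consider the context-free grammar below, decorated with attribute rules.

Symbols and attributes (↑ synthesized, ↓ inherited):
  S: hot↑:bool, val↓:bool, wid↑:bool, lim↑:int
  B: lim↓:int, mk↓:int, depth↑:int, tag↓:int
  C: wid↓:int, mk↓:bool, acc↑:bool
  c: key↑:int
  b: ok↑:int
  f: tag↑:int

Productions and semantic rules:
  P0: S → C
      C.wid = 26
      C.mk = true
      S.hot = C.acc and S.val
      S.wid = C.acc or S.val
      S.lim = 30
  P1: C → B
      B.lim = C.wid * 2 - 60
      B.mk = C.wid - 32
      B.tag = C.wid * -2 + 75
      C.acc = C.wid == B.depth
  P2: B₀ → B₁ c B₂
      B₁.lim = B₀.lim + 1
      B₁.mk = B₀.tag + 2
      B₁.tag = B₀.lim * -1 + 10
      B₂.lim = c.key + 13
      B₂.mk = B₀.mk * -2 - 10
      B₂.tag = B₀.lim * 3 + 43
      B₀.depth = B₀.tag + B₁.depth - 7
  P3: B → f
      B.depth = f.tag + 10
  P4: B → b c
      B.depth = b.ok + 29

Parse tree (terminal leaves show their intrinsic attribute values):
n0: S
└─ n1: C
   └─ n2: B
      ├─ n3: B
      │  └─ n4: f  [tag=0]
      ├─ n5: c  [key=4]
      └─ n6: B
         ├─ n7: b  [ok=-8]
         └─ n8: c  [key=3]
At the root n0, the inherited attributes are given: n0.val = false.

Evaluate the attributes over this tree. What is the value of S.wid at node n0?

1. n0.val = false  [given at root]
2. n1.wid = 26  [26]
3. n1.mk = true  [true]
4. n2.lim = -8  [C.wid * 2 - 60]
5. n2.mk = -6  [C.wid - 32]
6. n2.tag = 23  [C.wid * -2 + 75]
7. n3.lim = -7  [B₀.lim + 1]
8. n3.mk = 25  [B₀.tag + 2]
9. n3.tag = 18  [B₀.lim * -1 + 10]
10. n4.tag = 0  [terminal]
11. n3.depth = 10  [f.tag + 10]
12. n5.key = 4  [terminal]
13. n6.lim = 17  [c.key + 13]
14. n6.mk = 2  [B₀.mk * -2 - 10]
15. n6.tag = 19  [B₀.lim * 3 + 43]
16. n7.ok = -8  [terminal]
17. n8.key = 3  [terminal]
18. n6.depth = 21  [b.ok + 29]
19. n2.depth = 26  [B₀.tag + B₁.depth - 7]
20. n1.acc = true  [C.wid == B.depth]
21. n0.hot = false  [C.acc and S.val]
22. n0.wid = true  [C.acc or S.val]
23. n0.lim = 30  [30]

true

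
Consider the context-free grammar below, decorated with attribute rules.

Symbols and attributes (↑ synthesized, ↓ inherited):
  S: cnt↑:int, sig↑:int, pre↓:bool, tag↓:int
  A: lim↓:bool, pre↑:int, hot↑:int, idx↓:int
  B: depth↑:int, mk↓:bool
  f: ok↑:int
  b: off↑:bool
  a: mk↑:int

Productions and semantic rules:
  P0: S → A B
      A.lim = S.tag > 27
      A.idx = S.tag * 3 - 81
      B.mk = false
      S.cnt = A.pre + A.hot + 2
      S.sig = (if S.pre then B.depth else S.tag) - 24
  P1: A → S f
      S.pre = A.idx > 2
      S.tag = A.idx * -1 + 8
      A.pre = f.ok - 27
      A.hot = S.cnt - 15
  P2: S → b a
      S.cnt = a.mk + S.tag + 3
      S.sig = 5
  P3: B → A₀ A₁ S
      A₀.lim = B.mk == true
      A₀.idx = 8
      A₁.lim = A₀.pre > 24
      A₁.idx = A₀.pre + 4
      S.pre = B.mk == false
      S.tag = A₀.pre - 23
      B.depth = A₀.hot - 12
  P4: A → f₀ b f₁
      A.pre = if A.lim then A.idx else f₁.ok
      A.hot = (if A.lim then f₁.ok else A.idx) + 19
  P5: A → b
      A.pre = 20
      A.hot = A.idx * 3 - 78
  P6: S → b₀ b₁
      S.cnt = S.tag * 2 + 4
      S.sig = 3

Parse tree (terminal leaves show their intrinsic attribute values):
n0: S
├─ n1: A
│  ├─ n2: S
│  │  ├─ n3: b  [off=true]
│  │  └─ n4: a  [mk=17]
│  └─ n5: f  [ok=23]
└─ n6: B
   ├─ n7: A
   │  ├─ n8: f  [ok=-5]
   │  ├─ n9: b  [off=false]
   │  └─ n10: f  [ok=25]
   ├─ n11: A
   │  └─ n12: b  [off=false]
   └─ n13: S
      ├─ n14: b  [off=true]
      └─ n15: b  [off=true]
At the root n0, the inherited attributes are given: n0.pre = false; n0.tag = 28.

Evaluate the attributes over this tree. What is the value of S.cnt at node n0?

8

1. n0.pre = false  [given at root]
2. n0.tag = 28  [given at root]
3. n1.lim = true  [S.tag > 27]
4. n1.idx = 3  [S.tag * 3 - 81]
5. n2.pre = true  [A.idx > 2]
6. n2.tag = 5  [A.idx * -1 + 8]
7. n3.off = true  [terminal]
8. n4.mk = 17  [terminal]
9. n2.cnt = 25  [a.mk + S.tag + 3]
10. n2.sig = 5  [5]
11. n5.ok = 23  [terminal]
12. n1.pre = -4  [f.ok - 27]
13. n1.hot = 10  [S.cnt - 15]
14. n6.mk = false  [false]
15. n7.lim = false  [B.mk == true]
16. n7.idx = 8  [8]
17. n8.ok = -5  [terminal]
18. n9.off = false  [terminal]
19. n10.ok = 25  [terminal]
20. n7.pre = 25  [if A.lim then A.idx else f₁.ok]
21. n7.hot = 27  [(if A.lim then f₁.ok else A.idx) + 19]
22. n11.lim = true  [A₀.pre > 24]
23. n11.idx = 29  [A₀.pre + 4]
24. n12.off = false  [terminal]
25. n11.pre = 20  [20]
26. n11.hot = 9  [A.idx * 3 - 78]
27. n13.pre = true  [B.mk == false]
28. n13.tag = 2  [A₀.pre - 23]
29. n14.off = true  [terminal]
30. n15.off = true  [terminal]
31. n13.cnt = 8  [S.tag * 2 + 4]
32. n13.sig = 3  [3]
33. n6.depth = 15  [A₀.hot - 12]
34. n0.cnt = 8  [A.pre + A.hot + 2]
35. n0.sig = 4  [(if S.pre then B.depth else S.tag) - 24]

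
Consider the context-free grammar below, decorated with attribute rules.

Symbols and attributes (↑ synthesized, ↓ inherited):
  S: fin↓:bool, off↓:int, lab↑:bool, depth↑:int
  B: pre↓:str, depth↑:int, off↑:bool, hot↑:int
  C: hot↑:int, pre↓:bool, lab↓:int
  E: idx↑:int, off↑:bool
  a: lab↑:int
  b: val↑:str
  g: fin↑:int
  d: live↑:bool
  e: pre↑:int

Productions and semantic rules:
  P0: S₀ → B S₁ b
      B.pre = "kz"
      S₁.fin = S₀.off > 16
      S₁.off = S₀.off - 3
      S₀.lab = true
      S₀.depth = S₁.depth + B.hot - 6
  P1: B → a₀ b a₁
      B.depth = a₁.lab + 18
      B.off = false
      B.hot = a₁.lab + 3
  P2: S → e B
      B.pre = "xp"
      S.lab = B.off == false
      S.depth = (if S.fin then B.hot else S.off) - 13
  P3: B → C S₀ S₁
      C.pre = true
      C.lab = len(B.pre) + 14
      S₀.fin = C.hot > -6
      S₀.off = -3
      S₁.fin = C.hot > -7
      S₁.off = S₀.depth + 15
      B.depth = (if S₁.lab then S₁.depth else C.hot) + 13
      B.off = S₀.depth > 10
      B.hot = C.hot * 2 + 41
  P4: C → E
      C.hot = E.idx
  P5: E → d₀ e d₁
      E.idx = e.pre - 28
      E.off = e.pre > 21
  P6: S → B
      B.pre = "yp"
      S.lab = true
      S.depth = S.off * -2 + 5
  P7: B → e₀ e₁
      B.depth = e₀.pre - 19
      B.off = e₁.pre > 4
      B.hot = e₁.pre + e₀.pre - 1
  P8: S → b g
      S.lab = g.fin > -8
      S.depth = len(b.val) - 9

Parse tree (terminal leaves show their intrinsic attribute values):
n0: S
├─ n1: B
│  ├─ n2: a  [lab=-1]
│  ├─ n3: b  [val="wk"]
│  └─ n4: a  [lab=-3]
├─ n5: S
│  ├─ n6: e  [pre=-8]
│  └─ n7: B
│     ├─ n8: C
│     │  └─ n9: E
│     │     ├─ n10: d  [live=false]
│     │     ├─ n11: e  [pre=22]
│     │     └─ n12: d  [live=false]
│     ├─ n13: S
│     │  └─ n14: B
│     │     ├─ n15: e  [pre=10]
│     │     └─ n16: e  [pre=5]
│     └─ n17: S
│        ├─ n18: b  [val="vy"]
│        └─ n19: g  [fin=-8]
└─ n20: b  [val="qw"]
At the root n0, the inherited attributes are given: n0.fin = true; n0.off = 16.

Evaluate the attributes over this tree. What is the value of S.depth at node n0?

1. n0.fin = true  [given at root]
2. n0.off = 16  [given at root]
3. n1.pre = "kz"  ["kz"]
4. n2.lab = -1  [terminal]
5. n3.val = "wk"  [terminal]
6. n4.lab = -3  [terminal]
7. n1.depth = 15  [a₁.lab + 18]
8. n1.off = false  [false]
9. n1.hot = 0  [a₁.lab + 3]
10. n5.fin = false  [S₀.off > 16]
11. n5.off = 13  [S₀.off - 3]
12. n6.pre = -8  [terminal]
13. n7.pre = "xp"  ["xp"]
14. n8.pre = true  [true]
15. n8.lab = 16  [len(B.pre) + 14]
16. n10.live = false  [terminal]
17. n11.pre = 22  [terminal]
18. n12.live = false  [terminal]
19. n9.idx = -6  [e.pre - 28]
20. n9.off = true  [e.pre > 21]
21. n8.hot = -6  [E.idx]
22. n13.fin = false  [C.hot > -6]
23. n13.off = -3  [-3]
24. n14.pre = "yp"  ["yp"]
25. n15.pre = 10  [terminal]
26. n16.pre = 5  [terminal]
27. n14.depth = -9  [e₀.pre - 19]
28. n14.off = true  [e₁.pre > 4]
29. n14.hot = 14  [e₁.pre + e₀.pre - 1]
30. n13.lab = true  [true]
31. n13.depth = 11  [S.off * -2 + 5]
32. n17.fin = true  [C.hot > -7]
33. n17.off = 26  [S₀.depth + 15]
34. n18.val = "vy"  [terminal]
35. n19.fin = -8  [terminal]
36. n17.lab = false  [g.fin > -8]
37. n17.depth = -7  [len(b.val) - 9]
38. n7.depth = 7  [(if S₁.lab then S₁.depth else C.hot) + 13]
39. n7.off = true  [S₀.depth > 10]
40. n7.hot = 29  [C.hot * 2 + 41]
41. n5.lab = false  [B.off == false]
42. n5.depth = 0  [(if S.fin then B.hot else S.off) - 13]
43. n20.val = "qw"  [terminal]
44. n0.lab = true  [true]
45. n0.depth = -6  [S₁.depth + B.hot - 6]

-6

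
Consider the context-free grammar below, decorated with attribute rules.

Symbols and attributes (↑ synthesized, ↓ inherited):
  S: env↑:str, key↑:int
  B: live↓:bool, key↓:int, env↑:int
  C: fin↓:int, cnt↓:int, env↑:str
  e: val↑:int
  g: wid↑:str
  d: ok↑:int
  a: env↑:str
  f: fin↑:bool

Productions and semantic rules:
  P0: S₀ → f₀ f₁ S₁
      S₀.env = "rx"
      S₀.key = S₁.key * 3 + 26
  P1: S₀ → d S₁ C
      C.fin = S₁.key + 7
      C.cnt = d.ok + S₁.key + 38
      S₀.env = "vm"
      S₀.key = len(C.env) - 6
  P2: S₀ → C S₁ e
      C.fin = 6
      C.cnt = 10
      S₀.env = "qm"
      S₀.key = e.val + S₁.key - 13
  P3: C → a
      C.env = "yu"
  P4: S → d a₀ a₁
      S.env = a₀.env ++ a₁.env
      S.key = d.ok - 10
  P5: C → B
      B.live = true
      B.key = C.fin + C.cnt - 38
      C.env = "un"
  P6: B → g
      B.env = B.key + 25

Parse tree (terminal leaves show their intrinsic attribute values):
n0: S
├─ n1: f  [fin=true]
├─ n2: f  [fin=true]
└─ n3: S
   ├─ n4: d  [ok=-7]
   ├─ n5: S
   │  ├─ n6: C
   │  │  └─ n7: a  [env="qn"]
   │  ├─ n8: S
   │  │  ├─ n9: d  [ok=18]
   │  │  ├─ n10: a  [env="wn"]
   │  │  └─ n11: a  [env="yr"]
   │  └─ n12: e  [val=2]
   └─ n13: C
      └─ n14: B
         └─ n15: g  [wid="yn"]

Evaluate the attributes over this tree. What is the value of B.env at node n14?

19

1. n1.fin = true  [terminal]
2. n2.fin = true  [terminal]
3. n4.ok = -7  [terminal]
4. n6.fin = 6  [6]
5. n6.cnt = 10  [10]
6. n7.env = "qn"  [terminal]
7. n6.env = "yu"  ["yu"]
8. n9.ok = 18  [terminal]
9. n10.env = "wn"  [terminal]
10. n11.env = "yr"  [terminal]
11. n8.env = "wnyr"  [a₀.env ++ a₁.env]
12. n8.key = 8  [d.ok - 10]
13. n12.val = 2  [terminal]
14. n5.env = "qm"  ["qm"]
15. n5.key = -3  [e.val + S₁.key - 13]
16. n13.fin = 4  [S₁.key + 7]
17. n13.cnt = 28  [d.ok + S₁.key + 38]
18. n14.live = true  [true]
19. n14.key = -6  [C.fin + C.cnt - 38]
20. n15.wid = "yn"  [terminal]
21. n14.env = 19  [B.key + 25]
22. n13.env = "un"  ["un"]
23. n3.env = "vm"  ["vm"]
24. n3.key = -4  [len(C.env) - 6]
25. n0.env = "rx"  ["rx"]
26. n0.key = 14  [S₁.key * 3 + 26]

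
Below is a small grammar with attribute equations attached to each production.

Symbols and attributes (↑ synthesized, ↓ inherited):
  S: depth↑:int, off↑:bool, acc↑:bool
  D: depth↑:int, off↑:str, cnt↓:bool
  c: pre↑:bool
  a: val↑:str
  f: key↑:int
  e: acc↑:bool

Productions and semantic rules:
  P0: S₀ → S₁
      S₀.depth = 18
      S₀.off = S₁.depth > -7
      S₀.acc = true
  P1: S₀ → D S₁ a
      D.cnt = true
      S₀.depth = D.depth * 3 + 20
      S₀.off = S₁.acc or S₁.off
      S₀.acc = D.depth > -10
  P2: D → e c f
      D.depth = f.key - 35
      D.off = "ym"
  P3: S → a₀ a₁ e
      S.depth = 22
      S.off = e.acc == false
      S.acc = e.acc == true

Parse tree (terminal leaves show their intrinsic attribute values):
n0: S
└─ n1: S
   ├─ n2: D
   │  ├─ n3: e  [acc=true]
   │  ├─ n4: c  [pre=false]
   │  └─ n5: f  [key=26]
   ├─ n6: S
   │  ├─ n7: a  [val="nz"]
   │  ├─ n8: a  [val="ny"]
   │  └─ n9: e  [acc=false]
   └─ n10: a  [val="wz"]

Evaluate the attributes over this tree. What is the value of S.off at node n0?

1. n2.cnt = true  [true]
2. n3.acc = true  [terminal]
3. n4.pre = false  [terminal]
4. n5.key = 26  [terminal]
5. n2.depth = -9  [f.key - 35]
6. n2.off = "ym"  ["ym"]
7. n7.val = "nz"  [terminal]
8. n8.val = "ny"  [terminal]
9. n9.acc = false  [terminal]
10. n6.depth = 22  [22]
11. n6.off = true  [e.acc == false]
12. n6.acc = false  [e.acc == true]
13. n10.val = "wz"  [terminal]
14. n1.depth = -7  [D.depth * 3 + 20]
15. n1.off = true  [S₁.acc or S₁.off]
16. n1.acc = true  [D.depth > -10]
17. n0.depth = 18  [18]
18. n0.off = false  [S₁.depth > -7]
19. n0.acc = true  [true]

false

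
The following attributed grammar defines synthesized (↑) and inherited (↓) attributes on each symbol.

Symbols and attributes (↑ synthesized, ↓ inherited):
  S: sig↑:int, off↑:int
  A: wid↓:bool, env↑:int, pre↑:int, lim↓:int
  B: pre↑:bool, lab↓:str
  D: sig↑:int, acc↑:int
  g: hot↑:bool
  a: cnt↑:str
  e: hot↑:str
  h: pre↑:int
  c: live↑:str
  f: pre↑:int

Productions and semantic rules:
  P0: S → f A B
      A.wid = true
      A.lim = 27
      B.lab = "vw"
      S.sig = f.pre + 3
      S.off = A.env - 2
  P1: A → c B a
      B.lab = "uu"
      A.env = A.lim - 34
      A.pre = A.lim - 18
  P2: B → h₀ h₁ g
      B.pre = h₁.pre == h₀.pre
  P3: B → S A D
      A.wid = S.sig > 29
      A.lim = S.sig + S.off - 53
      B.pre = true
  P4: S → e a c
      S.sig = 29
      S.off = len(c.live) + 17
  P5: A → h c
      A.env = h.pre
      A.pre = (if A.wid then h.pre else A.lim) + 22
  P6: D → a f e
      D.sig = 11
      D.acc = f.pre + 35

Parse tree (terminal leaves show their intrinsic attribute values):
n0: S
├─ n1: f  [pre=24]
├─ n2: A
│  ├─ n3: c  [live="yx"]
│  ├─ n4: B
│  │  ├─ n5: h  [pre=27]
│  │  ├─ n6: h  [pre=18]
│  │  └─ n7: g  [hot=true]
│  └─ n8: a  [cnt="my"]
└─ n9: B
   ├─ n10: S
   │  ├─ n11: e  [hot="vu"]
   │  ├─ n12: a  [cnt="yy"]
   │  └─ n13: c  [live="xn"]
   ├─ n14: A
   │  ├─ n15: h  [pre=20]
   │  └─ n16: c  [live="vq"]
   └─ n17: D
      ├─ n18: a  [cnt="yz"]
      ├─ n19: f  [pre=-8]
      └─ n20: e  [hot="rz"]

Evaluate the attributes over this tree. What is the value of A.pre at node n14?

17

1. n1.pre = 24  [terminal]
2. n2.wid = true  [true]
3. n2.lim = 27  [27]
4. n3.live = "yx"  [terminal]
5. n4.lab = "uu"  ["uu"]
6. n5.pre = 27  [terminal]
7. n6.pre = 18  [terminal]
8. n7.hot = true  [terminal]
9. n4.pre = false  [h₁.pre == h₀.pre]
10. n8.cnt = "my"  [terminal]
11. n2.env = -7  [A.lim - 34]
12. n2.pre = 9  [A.lim - 18]
13. n9.lab = "vw"  ["vw"]
14. n11.hot = "vu"  [terminal]
15. n12.cnt = "yy"  [terminal]
16. n13.live = "xn"  [terminal]
17. n10.sig = 29  [29]
18. n10.off = 19  [len(c.live) + 17]
19. n14.wid = false  [S.sig > 29]
20. n14.lim = -5  [S.sig + S.off - 53]
21. n15.pre = 20  [terminal]
22. n16.live = "vq"  [terminal]
23. n14.env = 20  [h.pre]
24. n14.pre = 17  [(if A.wid then h.pre else A.lim) + 22]
25. n18.cnt = "yz"  [terminal]
26. n19.pre = -8  [terminal]
27. n20.hot = "rz"  [terminal]
28. n17.sig = 11  [11]
29. n17.acc = 27  [f.pre + 35]
30. n9.pre = true  [true]
31. n0.sig = 27  [f.pre + 3]
32. n0.off = -9  [A.env - 2]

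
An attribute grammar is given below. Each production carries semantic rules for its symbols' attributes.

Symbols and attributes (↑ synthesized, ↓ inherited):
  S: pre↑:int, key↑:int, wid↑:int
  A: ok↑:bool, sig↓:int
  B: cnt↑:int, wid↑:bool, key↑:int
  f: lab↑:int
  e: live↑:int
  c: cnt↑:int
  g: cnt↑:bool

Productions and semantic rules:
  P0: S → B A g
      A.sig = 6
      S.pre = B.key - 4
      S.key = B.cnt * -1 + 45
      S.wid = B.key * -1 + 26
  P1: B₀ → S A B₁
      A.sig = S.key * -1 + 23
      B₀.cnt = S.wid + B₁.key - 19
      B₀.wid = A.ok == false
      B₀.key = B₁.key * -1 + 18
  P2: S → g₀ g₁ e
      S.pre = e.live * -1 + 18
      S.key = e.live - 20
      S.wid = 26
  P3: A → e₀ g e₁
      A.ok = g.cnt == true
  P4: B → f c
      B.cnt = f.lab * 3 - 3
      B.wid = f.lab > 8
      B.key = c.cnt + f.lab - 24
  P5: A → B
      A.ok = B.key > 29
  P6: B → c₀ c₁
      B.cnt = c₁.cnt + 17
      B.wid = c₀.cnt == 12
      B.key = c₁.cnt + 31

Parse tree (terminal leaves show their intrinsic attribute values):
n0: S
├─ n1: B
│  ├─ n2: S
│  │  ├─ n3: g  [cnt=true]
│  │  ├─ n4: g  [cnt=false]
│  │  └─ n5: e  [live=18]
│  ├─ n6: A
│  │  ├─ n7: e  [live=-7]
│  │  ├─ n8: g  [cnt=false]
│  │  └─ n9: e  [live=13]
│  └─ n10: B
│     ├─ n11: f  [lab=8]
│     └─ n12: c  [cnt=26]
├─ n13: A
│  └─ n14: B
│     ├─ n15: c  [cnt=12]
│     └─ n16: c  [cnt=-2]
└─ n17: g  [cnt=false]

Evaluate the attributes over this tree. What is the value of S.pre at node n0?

4

1. n3.cnt = true  [terminal]
2. n4.cnt = false  [terminal]
3. n5.live = 18  [terminal]
4. n2.pre = 0  [e.live * -1 + 18]
5. n2.key = -2  [e.live - 20]
6. n2.wid = 26  [26]
7. n6.sig = 25  [S.key * -1 + 23]
8. n7.live = -7  [terminal]
9. n8.cnt = false  [terminal]
10. n9.live = 13  [terminal]
11. n6.ok = false  [g.cnt == true]
12. n11.lab = 8  [terminal]
13. n12.cnt = 26  [terminal]
14. n10.cnt = 21  [f.lab * 3 - 3]
15. n10.wid = false  [f.lab > 8]
16. n10.key = 10  [c.cnt + f.lab - 24]
17. n1.cnt = 17  [S.wid + B₁.key - 19]
18. n1.wid = true  [A.ok == false]
19. n1.key = 8  [B₁.key * -1 + 18]
20. n13.sig = 6  [6]
21. n15.cnt = 12  [terminal]
22. n16.cnt = -2  [terminal]
23. n14.cnt = 15  [c₁.cnt + 17]
24. n14.wid = true  [c₀.cnt == 12]
25. n14.key = 29  [c₁.cnt + 31]
26. n13.ok = false  [B.key > 29]
27. n17.cnt = false  [terminal]
28. n0.pre = 4  [B.key - 4]
29. n0.key = 28  [B.cnt * -1 + 45]
30. n0.wid = 18  [B.key * -1 + 26]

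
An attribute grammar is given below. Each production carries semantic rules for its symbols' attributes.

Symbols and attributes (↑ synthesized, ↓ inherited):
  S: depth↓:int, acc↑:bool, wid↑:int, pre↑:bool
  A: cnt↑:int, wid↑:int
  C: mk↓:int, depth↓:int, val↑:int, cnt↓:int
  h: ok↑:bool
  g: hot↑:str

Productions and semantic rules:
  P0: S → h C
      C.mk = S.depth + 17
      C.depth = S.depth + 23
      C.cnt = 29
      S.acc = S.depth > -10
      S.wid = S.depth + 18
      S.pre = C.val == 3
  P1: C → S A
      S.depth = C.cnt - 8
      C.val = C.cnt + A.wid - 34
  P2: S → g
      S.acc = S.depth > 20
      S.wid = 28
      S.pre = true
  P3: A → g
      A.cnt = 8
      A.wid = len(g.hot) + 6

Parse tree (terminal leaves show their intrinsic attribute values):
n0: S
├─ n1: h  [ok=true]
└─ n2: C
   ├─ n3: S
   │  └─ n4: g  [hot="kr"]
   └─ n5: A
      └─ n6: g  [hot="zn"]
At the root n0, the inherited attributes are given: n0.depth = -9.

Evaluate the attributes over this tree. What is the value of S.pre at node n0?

1. n0.depth = -9  [given at root]
2. n1.ok = true  [terminal]
3. n2.mk = 8  [S.depth + 17]
4. n2.depth = 14  [S.depth + 23]
5. n2.cnt = 29  [29]
6. n3.depth = 21  [C.cnt - 8]
7. n4.hot = "kr"  [terminal]
8. n3.acc = true  [S.depth > 20]
9. n3.wid = 28  [28]
10. n3.pre = true  [true]
11. n6.hot = "zn"  [terminal]
12. n5.cnt = 8  [8]
13. n5.wid = 8  [len(g.hot) + 6]
14. n2.val = 3  [C.cnt + A.wid - 34]
15. n0.acc = true  [S.depth > -10]
16. n0.wid = 9  [S.depth + 18]
17. n0.pre = true  [C.val == 3]

true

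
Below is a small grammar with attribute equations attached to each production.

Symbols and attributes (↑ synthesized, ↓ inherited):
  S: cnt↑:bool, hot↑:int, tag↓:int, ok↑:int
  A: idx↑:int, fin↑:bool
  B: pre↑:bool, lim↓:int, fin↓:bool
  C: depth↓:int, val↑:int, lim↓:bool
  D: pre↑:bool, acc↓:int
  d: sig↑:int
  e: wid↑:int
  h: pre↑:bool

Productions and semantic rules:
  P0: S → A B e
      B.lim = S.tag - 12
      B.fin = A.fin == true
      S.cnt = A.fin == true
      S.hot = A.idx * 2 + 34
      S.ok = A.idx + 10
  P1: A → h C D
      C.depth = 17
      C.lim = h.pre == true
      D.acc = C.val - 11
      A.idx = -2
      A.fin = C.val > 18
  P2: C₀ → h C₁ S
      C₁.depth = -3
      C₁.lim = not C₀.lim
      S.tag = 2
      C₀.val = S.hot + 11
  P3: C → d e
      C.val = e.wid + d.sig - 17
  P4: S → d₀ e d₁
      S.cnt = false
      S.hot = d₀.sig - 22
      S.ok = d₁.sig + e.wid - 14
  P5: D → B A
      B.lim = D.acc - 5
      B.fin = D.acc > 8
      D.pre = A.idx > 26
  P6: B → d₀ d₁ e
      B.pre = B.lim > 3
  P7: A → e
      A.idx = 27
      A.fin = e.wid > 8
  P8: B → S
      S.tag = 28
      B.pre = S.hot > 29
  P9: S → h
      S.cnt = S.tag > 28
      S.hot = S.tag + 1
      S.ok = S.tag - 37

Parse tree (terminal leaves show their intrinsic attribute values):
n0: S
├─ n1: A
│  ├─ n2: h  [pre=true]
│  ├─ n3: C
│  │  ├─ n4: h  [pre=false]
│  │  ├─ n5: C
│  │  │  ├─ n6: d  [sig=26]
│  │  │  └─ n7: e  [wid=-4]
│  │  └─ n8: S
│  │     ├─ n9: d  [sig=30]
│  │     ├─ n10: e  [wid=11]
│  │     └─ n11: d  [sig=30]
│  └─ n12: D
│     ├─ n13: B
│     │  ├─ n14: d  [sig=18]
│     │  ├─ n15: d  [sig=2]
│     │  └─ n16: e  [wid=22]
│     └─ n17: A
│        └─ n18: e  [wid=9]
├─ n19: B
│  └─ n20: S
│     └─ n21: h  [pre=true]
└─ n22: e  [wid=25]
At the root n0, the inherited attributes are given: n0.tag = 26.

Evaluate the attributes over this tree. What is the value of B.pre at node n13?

false

1. n0.tag = 26  [given at root]
2. n2.pre = true  [terminal]
3. n3.depth = 17  [17]
4. n3.lim = true  [h.pre == true]
5. n4.pre = false  [terminal]
6. n5.depth = -3  [-3]
7. n5.lim = false  [not C₀.lim]
8. n6.sig = 26  [terminal]
9. n7.wid = -4  [terminal]
10. n5.val = 5  [e.wid + d.sig - 17]
11. n8.tag = 2  [2]
12. n9.sig = 30  [terminal]
13. n10.wid = 11  [terminal]
14. n11.sig = 30  [terminal]
15. n8.cnt = false  [false]
16. n8.hot = 8  [d₀.sig - 22]
17. n8.ok = 27  [d₁.sig + e.wid - 14]
18. n3.val = 19  [S.hot + 11]
19. n12.acc = 8  [C.val - 11]
20. n13.lim = 3  [D.acc - 5]
21. n13.fin = false  [D.acc > 8]
22. n14.sig = 18  [terminal]
23. n15.sig = 2  [terminal]
24. n16.wid = 22  [terminal]
25. n13.pre = false  [B.lim > 3]
26. n18.wid = 9  [terminal]
27. n17.idx = 27  [27]
28. n17.fin = true  [e.wid > 8]
29. n12.pre = true  [A.idx > 26]
30. n1.idx = -2  [-2]
31. n1.fin = true  [C.val > 18]
32. n19.lim = 14  [S.tag - 12]
33. n19.fin = true  [A.fin == true]
34. n20.tag = 28  [28]
35. n21.pre = true  [terminal]
36. n20.cnt = false  [S.tag > 28]
37. n20.hot = 29  [S.tag + 1]
38. n20.ok = -9  [S.tag - 37]
39. n19.pre = false  [S.hot > 29]
40. n22.wid = 25  [terminal]
41. n0.cnt = true  [A.fin == true]
42. n0.hot = 30  [A.idx * 2 + 34]
43. n0.ok = 8  [A.idx + 10]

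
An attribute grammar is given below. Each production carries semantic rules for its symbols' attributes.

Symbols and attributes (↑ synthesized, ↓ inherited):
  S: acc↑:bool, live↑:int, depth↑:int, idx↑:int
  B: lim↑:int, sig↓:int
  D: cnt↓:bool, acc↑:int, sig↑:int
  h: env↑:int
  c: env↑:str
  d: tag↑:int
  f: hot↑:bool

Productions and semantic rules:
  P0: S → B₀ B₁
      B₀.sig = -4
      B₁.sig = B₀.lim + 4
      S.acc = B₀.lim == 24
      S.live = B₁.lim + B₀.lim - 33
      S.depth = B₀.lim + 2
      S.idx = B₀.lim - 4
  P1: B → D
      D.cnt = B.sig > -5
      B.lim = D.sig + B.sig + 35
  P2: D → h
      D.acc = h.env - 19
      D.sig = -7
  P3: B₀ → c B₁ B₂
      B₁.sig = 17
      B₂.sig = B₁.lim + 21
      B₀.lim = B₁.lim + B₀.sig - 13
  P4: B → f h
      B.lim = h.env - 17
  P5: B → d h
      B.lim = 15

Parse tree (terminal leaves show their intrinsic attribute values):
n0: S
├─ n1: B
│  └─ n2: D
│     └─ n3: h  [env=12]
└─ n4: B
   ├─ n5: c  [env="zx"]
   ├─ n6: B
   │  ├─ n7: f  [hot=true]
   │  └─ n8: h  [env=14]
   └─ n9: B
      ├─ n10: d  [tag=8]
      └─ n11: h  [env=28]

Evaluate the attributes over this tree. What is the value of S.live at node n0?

1. n1.sig = -4  [-4]
2. n2.cnt = true  [B.sig > -5]
3. n3.env = 12  [terminal]
4. n2.acc = -7  [h.env - 19]
5. n2.sig = -7  [-7]
6. n1.lim = 24  [D.sig + B.sig + 35]
7. n4.sig = 28  [B₀.lim + 4]
8. n5.env = "zx"  [terminal]
9. n6.sig = 17  [17]
10. n7.hot = true  [terminal]
11. n8.env = 14  [terminal]
12. n6.lim = -3  [h.env - 17]
13. n9.sig = 18  [B₁.lim + 21]
14. n10.tag = 8  [terminal]
15. n11.env = 28  [terminal]
16. n9.lim = 15  [15]
17. n4.lim = 12  [B₁.lim + B₀.sig - 13]
18. n0.acc = true  [B₀.lim == 24]
19. n0.live = 3  [B₁.lim + B₀.lim - 33]
20. n0.depth = 26  [B₀.lim + 2]
21. n0.idx = 20  [B₀.lim - 4]

3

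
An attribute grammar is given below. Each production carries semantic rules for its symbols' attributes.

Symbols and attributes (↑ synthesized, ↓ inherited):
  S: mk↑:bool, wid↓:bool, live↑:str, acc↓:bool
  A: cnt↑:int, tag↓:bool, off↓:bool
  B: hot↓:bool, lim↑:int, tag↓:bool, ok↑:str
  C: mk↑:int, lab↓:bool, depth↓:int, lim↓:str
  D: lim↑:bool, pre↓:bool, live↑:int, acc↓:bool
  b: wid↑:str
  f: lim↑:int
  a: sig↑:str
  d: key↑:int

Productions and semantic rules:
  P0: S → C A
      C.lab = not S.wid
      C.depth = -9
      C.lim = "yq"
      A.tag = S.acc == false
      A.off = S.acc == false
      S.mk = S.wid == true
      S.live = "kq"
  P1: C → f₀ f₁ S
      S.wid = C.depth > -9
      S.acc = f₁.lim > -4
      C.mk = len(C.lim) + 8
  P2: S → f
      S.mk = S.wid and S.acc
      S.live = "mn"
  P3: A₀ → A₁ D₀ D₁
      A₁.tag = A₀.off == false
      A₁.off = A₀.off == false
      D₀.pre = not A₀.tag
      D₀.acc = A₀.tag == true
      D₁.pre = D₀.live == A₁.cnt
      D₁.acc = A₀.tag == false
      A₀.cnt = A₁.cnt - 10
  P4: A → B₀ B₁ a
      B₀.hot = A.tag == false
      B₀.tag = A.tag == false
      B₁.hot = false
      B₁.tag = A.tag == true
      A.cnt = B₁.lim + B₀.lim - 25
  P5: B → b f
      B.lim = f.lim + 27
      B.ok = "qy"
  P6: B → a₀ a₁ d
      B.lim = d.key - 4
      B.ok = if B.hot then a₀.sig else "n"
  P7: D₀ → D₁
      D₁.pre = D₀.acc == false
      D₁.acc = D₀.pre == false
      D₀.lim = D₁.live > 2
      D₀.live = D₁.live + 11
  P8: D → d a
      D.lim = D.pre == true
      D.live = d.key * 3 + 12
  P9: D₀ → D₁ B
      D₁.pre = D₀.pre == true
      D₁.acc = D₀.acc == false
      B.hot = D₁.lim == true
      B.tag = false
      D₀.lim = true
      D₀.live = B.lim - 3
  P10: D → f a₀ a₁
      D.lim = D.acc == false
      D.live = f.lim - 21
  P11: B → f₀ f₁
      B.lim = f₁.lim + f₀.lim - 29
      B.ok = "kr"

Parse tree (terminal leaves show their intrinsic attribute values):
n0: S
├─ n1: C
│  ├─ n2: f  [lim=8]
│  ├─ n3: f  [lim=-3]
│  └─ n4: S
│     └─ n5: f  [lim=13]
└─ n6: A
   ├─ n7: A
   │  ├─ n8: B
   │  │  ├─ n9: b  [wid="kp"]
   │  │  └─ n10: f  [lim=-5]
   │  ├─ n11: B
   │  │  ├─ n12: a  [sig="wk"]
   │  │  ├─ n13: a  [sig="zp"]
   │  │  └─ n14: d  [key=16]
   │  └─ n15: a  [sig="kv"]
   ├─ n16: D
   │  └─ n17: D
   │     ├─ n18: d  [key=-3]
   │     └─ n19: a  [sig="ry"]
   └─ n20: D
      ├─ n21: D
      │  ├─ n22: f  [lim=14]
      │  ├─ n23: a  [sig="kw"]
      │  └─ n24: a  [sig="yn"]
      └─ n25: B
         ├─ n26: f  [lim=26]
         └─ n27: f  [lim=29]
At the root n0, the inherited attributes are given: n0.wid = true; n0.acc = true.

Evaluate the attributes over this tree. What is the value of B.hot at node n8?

false

1. n0.wid = true  [given at root]
2. n0.acc = true  [given at root]
3. n1.lab = false  [not S.wid]
4. n1.depth = -9  [-9]
5. n1.lim = "yq"  ["yq"]
6. n2.lim = 8  [terminal]
7. n3.lim = -3  [terminal]
8. n4.wid = false  [C.depth > -9]
9. n4.acc = true  [f₁.lim > -4]
10. n5.lim = 13  [terminal]
11. n4.mk = false  [S.wid and S.acc]
12. n4.live = "mn"  ["mn"]
13. n1.mk = 10  [len(C.lim) + 8]
14. n6.tag = false  [S.acc == false]
15. n6.off = false  [S.acc == false]
16. n7.tag = true  [A₀.off == false]
17. n7.off = true  [A₀.off == false]
18. n8.hot = false  [A.tag == false]
19. n8.tag = false  [A.tag == false]
20. n9.wid = "kp"  [terminal]
21. n10.lim = -5  [terminal]
22. n8.lim = 22  [f.lim + 27]
23. n8.ok = "qy"  ["qy"]
24. n11.hot = false  [false]
25. n11.tag = true  [A.tag == true]
26. n12.sig = "wk"  [terminal]
27. n13.sig = "zp"  [terminal]
28. n14.key = 16  [terminal]
29. n11.lim = 12  [d.key - 4]
30. n11.ok = "n"  [if B.hot then a₀.sig else "n"]
31. n15.sig = "kv"  [terminal]
32. n7.cnt = 9  [B₁.lim + B₀.lim - 25]
33. n16.pre = true  [not A₀.tag]
34. n16.acc = false  [A₀.tag == true]
35. n17.pre = true  [D₀.acc == false]
36. n17.acc = false  [D₀.pre == false]
37. n18.key = -3  [terminal]
38. n19.sig = "ry"  [terminal]
39. n17.lim = true  [D.pre == true]
40. n17.live = 3  [d.key * 3 + 12]
41. n16.lim = true  [D₁.live > 2]
42. n16.live = 14  [D₁.live + 11]
43. n20.pre = false  [D₀.live == A₁.cnt]
44. n20.acc = true  [A₀.tag == false]
45. n21.pre = false  [D₀.pre == true]
46. n21.acc = false  [D₀.acc == false]
47. n22.lim = 14  [terminal]
48. n23.sig = "kw"  [terminal]
49. n24.sig = "yn"  [terminal]
50. n21.lim = true  [D.acc == false]
51. n21.live = -7  [f.lim - 21]
52. n25.hot = true  [D₁.lim == true]
53. n25.tag = false  [false]
54. n26.lim = 26  [terminal]
55. n27.lim = 29  [terminal]
56. n25.lim = 26  [f₁.lim + f₀.lim - 29]
57. n25.ok = "kr"  ["kr"]
58. n20.lim = true  [true]
59. n20.live = 23  [B.lim - 3]
60. n6.cnt = -1  [A₁.cnt - 10]
61. n0.mk = true  [S.wid == true]
62. n0.live = "kq"  ["kq"]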